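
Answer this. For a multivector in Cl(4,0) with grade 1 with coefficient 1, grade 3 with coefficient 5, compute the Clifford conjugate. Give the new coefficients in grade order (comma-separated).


Clifford conjugate sign for grade k: (-1)^(k(k+1)/2)
Grade 1: (-1)^(1*2/2) = (-1)^1 = -1, coeff 1 -> -1
Grade 3: (-1)^(3*4/2) = (-1)^6 = 1, coeff 5 -> 5
Conjugated coefficients: -1, 5


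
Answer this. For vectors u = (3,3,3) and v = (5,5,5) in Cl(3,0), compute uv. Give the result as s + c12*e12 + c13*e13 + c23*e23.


In Cl(3,0): e_i^2 = 1, e_ie_j = -e_je_i for i != j.
Scalar part = u . v = 3*5 + 3*5 + 3*5
= 15 + 15 + 15 = 45
e12 coeff = 3*5 - 3*5 = 15 - 15 = 0
e13 coeff = 3*5 - 3*5 = 15 - 15 = 0
e23 coeff = 3*5 - 3*5 = 15 - 15 = 0
uv = 45 + 0*e12 + 0*e13 + 0*e23


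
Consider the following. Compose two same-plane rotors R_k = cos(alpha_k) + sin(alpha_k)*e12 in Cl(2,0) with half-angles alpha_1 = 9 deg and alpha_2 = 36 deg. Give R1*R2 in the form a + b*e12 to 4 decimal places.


Same-plane rotors commute and their half-angles add:
R1*R2 = cos(a1 + a2) + sin(a1 + a2)*e12.
a1 + a2 = 9 + 36 = 45 deg
cos(45 deg) = 0.7071
sin(45 deg) = 0.7071
R1*R2 = 0.7071 + 0.7071*e12


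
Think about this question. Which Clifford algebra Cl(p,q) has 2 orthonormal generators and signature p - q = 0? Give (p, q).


We need p + q = 2 and p - q = 0.
Adding: 2p = 2 + 0 = 2, so p = 1.
Then q = 2 - 1 = 1.
(p, q) = (1, 1)


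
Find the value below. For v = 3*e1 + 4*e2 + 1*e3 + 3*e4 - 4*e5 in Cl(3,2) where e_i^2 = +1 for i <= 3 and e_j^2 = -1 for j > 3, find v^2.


v^2 = sum of c_i^2 * e_i^2
Positive signature terms (e_i^2 = +1): 3^2 + 4^2 + 1^2 = 26
Negative signature terms (e_j^2 = -1): 3^2 + (-4)^2 = 25
v^2 = 26 - 25 = 1


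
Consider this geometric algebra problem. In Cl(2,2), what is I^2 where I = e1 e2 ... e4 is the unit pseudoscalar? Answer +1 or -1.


The pseudoscalar I = e1...e_n (product of all n generators) of Cl(p,q) satisfies I^2 = (-1)^(q + n(n-1)/2).
p = 2, q = 2, n = p + q = 4
n(n-1)/2 = 4 * 3 / 2 = 6
Exponent = q + n(n-1)/2 = 2 + 6 = 8
I^2 = (-1)^8 = +1


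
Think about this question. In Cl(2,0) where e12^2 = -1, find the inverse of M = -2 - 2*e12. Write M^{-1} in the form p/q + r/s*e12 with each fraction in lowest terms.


M = -2 - 2*e12, where e12^2 = -1.
Since M commutes with its reverse ~M = a - b*e12, M * ~M = a^2 - b^2*e12^2 = a^2 + b^2.
So M^{-1} = ~M / (a^2 + b^2) = (a - b*e12)/(a^2 + b^2).
a^2 + b^2 = 4 + 4 = 8
Scalar part = -2/8 = -1/4
Bivector coeff = 2/8 = 1/4
M^{-1} = -1/4 + 1/4*e12


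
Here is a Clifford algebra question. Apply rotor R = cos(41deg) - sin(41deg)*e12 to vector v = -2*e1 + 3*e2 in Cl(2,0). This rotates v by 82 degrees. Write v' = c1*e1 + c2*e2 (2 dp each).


Rotor R = cos(41deg) - sin(41deg)*e12
Rotation angle theta = 2 * 41 = 82 degrees
v' = R*v*~R rotates v by theta.
cos(82deg) = 0.1392, sin(82deg) = 0.9903
v'_1 = -2*cos(82deg) - 3*sin(82deg)
= -2*0.1392 - 3*0.9903
= -3.25
v'_2 = -2*sin(82deg) + 3*cos(82deg)
= -2*0.9903 + 3*0.1392
= -1.56
v' = -3.25*e1 - 1.56*e2


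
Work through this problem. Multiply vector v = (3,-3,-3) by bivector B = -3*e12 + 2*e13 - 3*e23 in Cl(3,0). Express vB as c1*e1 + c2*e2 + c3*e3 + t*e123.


vB has grade-1 (vector) and grade-3 (trivector) parts: vB = (v _| B) + (v ^ B).
Vector part <vB>_1:
  e1: -v2*b12 - v3*b13 = -(-3)*(-3) - (-3)*(2) = -3
  e2: v1*b12 - v3*b23 = (3)*(-3) - (-3)*(-3) = -18
  e3: v1*b13 + v2*b23 = (3)*(2) + (-3)*(-3) = 15
Trivector part <vB>_3:
  e123: v1*b23 - v2*b13 + v3*b12 = (3)*(-3) - (-3)*(2) + (-3)*(-3) = 6
vB = -3*e1 - 18*e2 + 15*e3 + 6*e123


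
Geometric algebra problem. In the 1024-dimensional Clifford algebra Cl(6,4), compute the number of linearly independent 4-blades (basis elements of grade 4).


Number of grade-k basis blades in Cl(p,q) with n = p + q is C(n, k).
n = 6 + 4 = 10
C(10, 4) = 10! / (4! * 6!)
= 3628800 / (24 * 720)
= 210


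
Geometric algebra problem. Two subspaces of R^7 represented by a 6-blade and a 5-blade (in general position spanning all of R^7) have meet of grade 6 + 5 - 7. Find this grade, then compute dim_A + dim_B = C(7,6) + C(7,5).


Meet grade = grade(A) + grade(B) - n
= 6 + 5 - 7 = 4
C(7,6) = 7
C(7,5) = 21
dim_A + dim_B = 7 + 21 = 28


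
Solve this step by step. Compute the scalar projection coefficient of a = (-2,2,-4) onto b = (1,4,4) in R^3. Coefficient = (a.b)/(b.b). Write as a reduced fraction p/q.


Projection coefficient = (a . b) / (b . b)
a . b = (-2)*1 + 2*4 + (-4)*4
= -2 + 8 + (-16) = -10
b . b = 1^2 + 4^2 + 4^2
= 1 + 16 + 16 = 33
Coefficient = -10/33
In lowest terms: -10/33


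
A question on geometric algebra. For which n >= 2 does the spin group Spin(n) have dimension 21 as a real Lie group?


dim Spin(n) = dim so(n) = n(n-1)/2.
Solve n(n-1)/2 = 21, i.e. n^2 - n - 42 = 0.
Discriminant = 1 + 8*21 = 169
n = (1 + sqrt(169))/2 = (1 + 13)/2 = 7


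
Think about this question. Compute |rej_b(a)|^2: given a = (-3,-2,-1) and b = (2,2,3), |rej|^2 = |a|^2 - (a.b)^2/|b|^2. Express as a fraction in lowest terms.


|a|^2 = (-3)^2 + (-2)^2 + (-1)^2 = 14
|b|^2 = 2^2 + 2^2 + 3^2 = 17
a . b = (-3)*2 + (-2)*2 + (-1)*3 = -13
(a.b)^2 = (-13)^2 = 169
|rej|^2 = 14 - 169/17
= (238 - 169)/17
= 69/17
In lowest terms: 69/17


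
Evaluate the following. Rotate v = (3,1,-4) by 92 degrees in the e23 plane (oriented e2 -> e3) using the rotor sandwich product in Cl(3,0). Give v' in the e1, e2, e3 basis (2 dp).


Rotor R = cos(46deg) - sin(46deg)*e23
Rotation angle theta = 2 * 46 = 92 degrees in the e23 plane (e2 -> e3).
The component perpendicular to the plane (e1) is invariant: v'_1 = v1 = 3.00
cos(92deg) = -0.0349, sin(92deg) = 0.9994
v'_2 = v2*cos(theta) - v3*sin(theta) = 1*(-0.0349) - (-4)*0.9994 = 3.96
v'_3 = v2*sin(theta) + v3*cos(theta) = 1*0.9994 + (-4)*(-0.0349) = 1.14
v' = 3.00*e1 + 3.96*e2 + 1.14*e3


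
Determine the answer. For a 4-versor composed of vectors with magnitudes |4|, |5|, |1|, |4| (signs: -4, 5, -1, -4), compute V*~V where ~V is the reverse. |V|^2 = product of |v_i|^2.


Each vector v_i has |v_i|^2 = s_i^2
Squared scales: (-4)^2 = 16, 5^2 = 25, (-1)^2 = 1, (-4)^2 = 16
|V|^2 = 16 * 25 * 1 * 16
= 6400


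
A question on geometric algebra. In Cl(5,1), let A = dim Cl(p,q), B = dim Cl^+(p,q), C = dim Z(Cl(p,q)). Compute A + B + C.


n = 5 + 1 = 6
Total dim = 2^6 = 64
Even subalgebra dim = 2^5 = 32
n is even, so center dim = 1
Sum = 64 + 32 + 1 = 97


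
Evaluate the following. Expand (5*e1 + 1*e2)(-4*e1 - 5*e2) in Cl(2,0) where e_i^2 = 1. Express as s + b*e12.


Expand: (5*e1 + 1*e2)(-4*e1 - 5*e2)
= 5*(-4)*e1e1 + 5*(-5)*e1e2 + 1*(-4)*e2e1 + 1*(-5)*e2e2
Using e1^2 = e2^2 = 1, e2e1 = -e1e2:
Scalar part s = 5*(-4) + 1*(-5) = -20 + (-5) = -25
Bivector part b = 5*(-5) - 1*(-4) = -25 - (-4) = -21
uv = -25 - 21*e12


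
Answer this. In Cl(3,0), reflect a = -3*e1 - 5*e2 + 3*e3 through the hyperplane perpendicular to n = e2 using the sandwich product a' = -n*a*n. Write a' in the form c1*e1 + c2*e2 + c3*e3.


Reflection formula: a' = -n*a*n, with n = e2 (unit vector, n^2 = 1).
For reflection through hyperplane perp to e2:
The component along e2 flips sign, others stay.
a = (-3, -5, 3)
a' = (-3, 5, 3)
a' = -3*e1 + 5*e2 + 3*e3


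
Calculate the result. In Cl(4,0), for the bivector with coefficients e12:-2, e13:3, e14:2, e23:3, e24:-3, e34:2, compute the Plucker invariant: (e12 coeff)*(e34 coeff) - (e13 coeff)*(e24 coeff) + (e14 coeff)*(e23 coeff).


Plucker relation: af - be + cd
a*f = (-2)*2 = -4
b*e = 3*(-3) = -9
c*d = 2*3 = 6
af - be + cd = -4 - (-9) + 6
= 11


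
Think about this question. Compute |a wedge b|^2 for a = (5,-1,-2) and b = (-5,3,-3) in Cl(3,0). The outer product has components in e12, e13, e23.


a wedge b = (a1*b2 - a2*b1)*e12 + (a1*b3 - a3*b1)*e13 + (a2*b3 - a3*b2)*e23
e12 coeff: 5*3 - (-1)*(-5) = 15 - 5 = 10
e13 coeff: 5*(-3) - (-2)*(-5) = -15 - 10 = -25
e23 coeff: (-1)*(-3) - (-2)*3 = 3 - (-6) = 9
|a wedge b|^2 = 10^2 + (-25)^2 + 9^2
= 100 + 625 + 81
= 806


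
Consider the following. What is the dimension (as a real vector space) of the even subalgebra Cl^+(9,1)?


Even subalgebra dimension = 2^(n-1)
n = 9 + 1 = 10
2^(10 - 1) = 2^9 = 512
Verification: sum of C(10,k) for even k = 1 + 45 + 210 + 210 + 45 + 1 = 512
Result = 512


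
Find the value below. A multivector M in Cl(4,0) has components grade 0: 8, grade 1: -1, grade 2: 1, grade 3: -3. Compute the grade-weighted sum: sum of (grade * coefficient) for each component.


Grade-weighted sum = sum of grade_k * coefficient_k
0*8 = 0
1*(-1) = -1
2*1 = 2
3*(-3) = -9
Total = 0 + (-1) + 2 + (-9) = -8


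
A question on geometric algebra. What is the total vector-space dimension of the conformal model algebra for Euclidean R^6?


The conformal model of R^6 uses Cl(7,1): the 6 Euclidean generators plus two extra orthogonal generators e+ (e+^2 = +1) and e- (e-^2 = -1), from which the null vectors e0, einf are built.
Number of generators m = 6 + 2 = 8.
dim Cl(p,q) = 2^m = 2^8 = 256


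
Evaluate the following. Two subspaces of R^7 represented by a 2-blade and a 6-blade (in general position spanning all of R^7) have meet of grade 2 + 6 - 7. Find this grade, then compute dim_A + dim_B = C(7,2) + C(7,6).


Meet grade = grade(A) + grade(B) - n
= 2 + 6 - 7 = 1
C(7,2) = 21
C(7,6) = 7
dim_A + dim_B = 21 + 7 = 28


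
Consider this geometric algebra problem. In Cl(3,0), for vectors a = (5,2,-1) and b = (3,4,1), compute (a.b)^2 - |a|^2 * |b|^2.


a . b = 5*3 + 2*4 + (-1)*1
= 15 + 8 + (-1) = 22
|a|^2 = 5^2 + 2^2 + (-1)^2 = 30
|b|^2 = 3^2 + 4^2 + 1^2 = 26
(a.b)^2 = 22^2 = 484
|a|^2 * |b|^2 = 30 * 26 = 780
Result = 484 - 780 = -296


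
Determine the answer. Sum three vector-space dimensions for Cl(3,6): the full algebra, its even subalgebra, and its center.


n = 3 + 6 = 9
Total dim = 2^9 = 512
Even subalgebra dim = 2^8 = 256
n is odd, so center dim = 2
Sum = 512 + 256 + 2 = 770


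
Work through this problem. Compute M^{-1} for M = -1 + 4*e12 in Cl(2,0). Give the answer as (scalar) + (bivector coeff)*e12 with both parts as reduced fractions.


M = -1 + 4*e12, where e12^2 = -1.
Since M commutes with its reverse ~M = a - b*e12, M * ~M = a^2 - b^2*e12^2 = a^2 + b^2.
So M^{-1} = ~M / (a^2 + b^2) = (a - b*e12)/(a^2 + b^2).
a^2 + b^2 = 1 + 16 = 17
Scalar part = -1/17 = -1/17
Bivector coeff = -4/17 = -4/17
M^{-1} = -1/17 - 4/17*e12


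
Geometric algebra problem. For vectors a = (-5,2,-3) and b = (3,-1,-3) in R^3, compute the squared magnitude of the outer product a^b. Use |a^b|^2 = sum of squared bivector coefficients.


a wedge b = (a1*b2 - a2*b1)*e12 + (a1*b3 - a3*b1)*e13 + (a2*b3 - a3*b2)*e23
e12 coeff: (-5)*(-1) - 2*3 = 5 - 6 = -1
e13 coeff: (-5)*(-3) - (-3)*3 = 15 - (-9) = 24
e23 coeff: 2*(-3) - (-3)*(-1) = -6 - 3 = -9
|a wedge b|^2 = (-1)^2 + 24^2 + (-9)^2
= 1 + 576 + 81
= 658


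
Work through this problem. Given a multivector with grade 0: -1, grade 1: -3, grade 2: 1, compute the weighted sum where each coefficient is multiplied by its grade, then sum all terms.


Grade-weighted sum = sum of grade_k * coefficient_k
0*(-1) = 0
1*(-3) = -3
2*1 = 2
Total = 0 + (-3) + 2 = -1


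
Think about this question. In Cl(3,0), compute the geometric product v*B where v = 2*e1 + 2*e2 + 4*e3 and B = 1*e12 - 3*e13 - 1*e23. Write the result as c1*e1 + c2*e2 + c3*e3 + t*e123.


vB has grade-1 (vector) and grade-3 (trivector) parts: vB = (v _| B) + (v ^ B).
Vector part <vB>_1:
  e1: -v2*b12 - v3*b13 = -(2)*(1) - (4)*(-3) = 10
  e2: v1*b12 - v3*b23 = (2)*(1) - (4)*(-1) = 6
  e3: v1*b13 + v2*b23 = (2)*(-3) + (2)*(-1) = -8
Trivector part <vB>_3:
  e123: v1*b23 - v2*b13 + v3*b12 = (2)*(-1) - (2)*(-3) + (4)*(1) = 8
vB = 10*e1 + 6*e2 - 8*e3 + 8*e123


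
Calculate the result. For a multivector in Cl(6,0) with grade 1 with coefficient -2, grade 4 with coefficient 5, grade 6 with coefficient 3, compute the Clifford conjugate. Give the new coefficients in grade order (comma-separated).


Clifford conjugate sign for grade k: (-1)^(k(k+1)/2)
Grade 1: (-1)^(1*2/2) = (-1)^1 = -1, coeff -2 -> 2
Grade 4: (-1)^(4*5/2) = (-1)^10 = 1, coeff 5 -> 5
Grade 6: (-1)^(6*7/2) = (-1)^21 = -1, coeff 3 -> -3
Conjugated coefficients: 2, 5, -3


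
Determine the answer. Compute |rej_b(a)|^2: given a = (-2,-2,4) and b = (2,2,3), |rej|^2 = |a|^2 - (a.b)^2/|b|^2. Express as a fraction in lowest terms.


|a|^2 = (-2)^2 + (-2)^2 + 4^2 = 24
|b|^2 = 2^2 + 2^2 + 3^2 = 17
a . b = (-2)*2 + (-2)*2 + 4*3 = 4
(a.b)^2 = 4^2 = 16
|rej|^2 = 24 - 16/17
= (408 - 16)/17
= 392/17
In lowest terms: 392/17


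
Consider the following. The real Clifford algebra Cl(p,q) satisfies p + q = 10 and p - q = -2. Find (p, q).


We need p + q = 10 and p - q = -2.
Adding: 2p = 10 + (-2) = 8, so p = 4.
Then q = 10 - 4 = 6.
(p, q) = (4, 6)


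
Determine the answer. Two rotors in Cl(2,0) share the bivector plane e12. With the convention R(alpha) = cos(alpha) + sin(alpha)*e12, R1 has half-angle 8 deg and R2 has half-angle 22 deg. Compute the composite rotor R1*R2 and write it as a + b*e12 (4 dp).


Same-plane rotors commute and their half-angles add:
R1*R2 = cos(a1 + a2) + sin(a1 + a2)*e12.
a1 + a2 = 8 + 22 = 30 deg
cos(30 deg) = 0.8660
sin(30 deg) = 0.5000
R1*R2 = 0.8660 + 0.5000*e12


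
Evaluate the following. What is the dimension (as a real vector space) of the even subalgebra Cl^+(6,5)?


Even subalgebra dimension = 2^(n-1)
n = 6 + 5 = 11
2^(11 - 1) = 2^10 = 1024
Verification: sum of C(11,k) for even k = 1 + 55 + 330 + 462 + 165 + 11 = 1024
Result = 1024


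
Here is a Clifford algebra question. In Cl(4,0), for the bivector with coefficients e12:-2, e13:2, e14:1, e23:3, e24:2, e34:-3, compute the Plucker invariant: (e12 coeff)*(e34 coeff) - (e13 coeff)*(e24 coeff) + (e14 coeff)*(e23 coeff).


Plucker relation: af - be + cd
a*f = (-2)*(-3) = 6
b*e = 2*2 = 4
c*d = 1*3 = 3
af - be + cd = 6 - 4 + 3
= 5


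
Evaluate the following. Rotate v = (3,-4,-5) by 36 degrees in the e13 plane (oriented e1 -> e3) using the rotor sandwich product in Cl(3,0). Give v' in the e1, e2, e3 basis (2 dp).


Rotor R = cos(18deg) - sin(18deg)*e13
Rotation angle theta = 2 * 18 = 36 degrees in the e13 plane (e1 -> e3).
The component perpendicular to the plane (e2) is invariant: v'_2 = v2 = -4.00
cos(36deg) = 0.8090, sin(36deg) = 0.5878
v'_1 = v1*cos(theta) - v3*sin(theta) = 3*0.8090 - (-5)*0.5878 = 5.37
v'_3 = v1*sin(theta) + v3*cos(theta) = 3*0.5878 + (-5)*0.8090 = -2.28
v' = 5.37*e1 - 4.00*e2 - 2.28*e3


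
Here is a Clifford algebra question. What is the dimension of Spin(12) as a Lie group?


Spin(n) double-covers SO(n); both have Lie algebra so(n) of dimension n(n-1)/2.
n = 12
n(n-1) = 12 * 11 = 132
dim Spin(12) = 132/2 = 66


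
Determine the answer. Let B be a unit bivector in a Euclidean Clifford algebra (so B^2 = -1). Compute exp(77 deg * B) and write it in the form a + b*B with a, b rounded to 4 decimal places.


For a unit bivector B with B^2 = -1, the exponential series gives
e^(theta*B) = cos(theta) + sin(theta)*B (the GA analogue of Euler's formula).
theta = 77 degrees = 1.343904 rad
cos(77 deg) = 0.2250
sin(77 deg) = 0.9744
exp(theta*B) = 0.2250 + 0.9744*B


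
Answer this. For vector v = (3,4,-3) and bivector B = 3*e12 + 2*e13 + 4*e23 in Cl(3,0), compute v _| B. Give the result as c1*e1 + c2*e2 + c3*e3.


Left contraction v _| B = <vB>_1 (grade-1 part of the geometric product vB).
Using e1_|e12 = e2, e2_|e12 = -e1, e1_|e13 = e3, e3_|e13 = -e1, e2_|e23 = e3, e3_|e23 = -e2:
e1 coeff: -v2*b12 - v3*b13 = -(4)*(3) - (-3)*(2) = -6
e2 coeff: v1*b12 - v3*b23 = (3)*(3) - (-3)*(4) = 21
e3 coeff: v1*b13 + v2*b23 = (3)*(2) + (4)*(4) = 22
v _| B = -6*e1 + 21*e2 + 22*e3


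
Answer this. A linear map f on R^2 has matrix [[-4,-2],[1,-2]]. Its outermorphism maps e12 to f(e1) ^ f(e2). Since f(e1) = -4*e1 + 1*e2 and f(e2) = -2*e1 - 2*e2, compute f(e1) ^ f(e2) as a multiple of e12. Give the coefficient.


The outermorphism of a linear map f sends e1^e2 to f(e1)^f(e2).
f(e1) = -4*e1 + 1*e2
f(e2) = -2*e1 - 2*e2
f(e1) ^ f(e2) = (-4*e1 + 1*e2) ^ (-2*e1 - 2*e2)
= (-4)*(-2)*e12 + 1*(-2)*e21
= (8 - (-2))*e12
= 10*e12
Coefficient = 10


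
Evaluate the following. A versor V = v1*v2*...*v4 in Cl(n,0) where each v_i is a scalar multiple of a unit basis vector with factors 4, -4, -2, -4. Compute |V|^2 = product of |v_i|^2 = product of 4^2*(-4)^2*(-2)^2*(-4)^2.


Each vector v_i has |v_i|^2 = s_i^2
Squared scales: 4^2 = 16, (-4)^2 = 16, (-2)^2 = 4, (-4)^2 = 16
|V|^2 = 16 * 16 * 4 * 16
= 16384


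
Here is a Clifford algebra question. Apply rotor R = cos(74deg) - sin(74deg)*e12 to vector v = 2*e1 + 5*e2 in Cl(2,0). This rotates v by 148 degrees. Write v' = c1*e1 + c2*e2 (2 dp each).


Rotor R = cos(74deg) - sin(74deg)*e12
Rotation angle theta = 2 * 74 = 148 degrees
v' = R*v*~R rotates v by theta.
cos(148deg) = -0.8480, sin(148deg) = 0.5299
v'_1 = 2*cos(148deg) - 5*sin(148deg)
= 2*(-0.8480) - 5*0.5299
= -4.35
v'_2 = 2*sin(148deg) + 5*cos(148deg)
= 2*0.5299 + 5*(-0.8480)
= -3.18
v' = -4.35*e1 - 3.18*e2


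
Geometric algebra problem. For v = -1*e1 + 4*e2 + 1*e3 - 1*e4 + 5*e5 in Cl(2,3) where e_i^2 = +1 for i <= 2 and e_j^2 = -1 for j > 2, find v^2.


v^2 = sum of c_i^2 * e_i^2
Positive signature terms (e_i^2 = +1): (-1)^2 + 4^2 = 17
Negative signature terms (e_j^2 = -1): 1^2 + (-1)^2 + 5^2 = 27
v^2 = 17 - 27 = -10


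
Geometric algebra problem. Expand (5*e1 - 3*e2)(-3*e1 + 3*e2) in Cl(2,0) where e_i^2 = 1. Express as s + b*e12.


Expand: (5*e1 - 3*e2)(-3*e1 + 3*e2)
= 5*(-3)*e1e1 + 5*3*e1e2 + (-3)*(-3)*e2e1 + (-3)*3*e2e2
Using e1^2 = e2^2 = 1, e2e1 = -e1e2:
Scalar part s = 5*(-3) + (-3)*3 = -15 + (-9) = -24
Bivector part b = 5*3 - (-3)*(-3) = 15 - 9 = 6
uv = -24 + 6*e12


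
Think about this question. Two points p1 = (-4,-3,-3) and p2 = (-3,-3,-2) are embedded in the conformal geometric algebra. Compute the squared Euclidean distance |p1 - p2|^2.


p1 - p2 = (-1, 0, -1)
|p1 - p2|^2 = (-1)^2 + 0^2 + (-1)^2
= 1 + 0 + 1
= 2


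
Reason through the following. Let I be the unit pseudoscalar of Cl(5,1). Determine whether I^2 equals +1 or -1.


The pseudoscalar I = e1...e_n (product of all n generators) of Cl(p,q) satisfies I^2 = (-1)^(q + n(n-1)/2).
p = 5, q = 1, n = p + q = 6
n(n-1)/2 = 6 * 5 / 2 = 15
Exponent = q + n(n-1)/2 = 1 + 15 = 16
I^2 = (-1)^16 = +1


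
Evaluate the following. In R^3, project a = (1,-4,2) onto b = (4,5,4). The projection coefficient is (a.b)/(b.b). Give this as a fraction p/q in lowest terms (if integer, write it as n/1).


Projection coefficient = (a . b) / (b . b)
a . b = 1*4 + (-4)*5 + 2*4
= 4 + (-20) + 8 = -8
b . b = 4^2 + 5^2 + 4^2
= 16 + 25 + 16 = 57
Coefficient = -8/57
In lowest terms: -8/57


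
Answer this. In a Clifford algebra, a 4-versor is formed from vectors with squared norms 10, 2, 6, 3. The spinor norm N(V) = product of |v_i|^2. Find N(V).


Spinor norm N(V) = |v1|^2 * |v2|^2 * ... * |v4|^2
= 10 * 2 * 6 * 3
Running product: 10, 20, 120, 360
N(V) = 360


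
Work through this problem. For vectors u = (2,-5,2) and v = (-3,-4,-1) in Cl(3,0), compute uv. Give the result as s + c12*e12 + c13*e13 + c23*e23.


In Cl(3,0): e_i^2 = 1, e_ie_j = -e_je_i for i != j.
Scalar part = u . v = 2*(-3) + (-5)*(-4) + 2*(-1)
= -6 + 20 + (-2) = 12
e12 coeff = 2*(-4) - (-5)*(-3) = -8 - 15 = -23
e13 coeff = 2*(-1) - 2*(-3) = -2 - (-6) = 4
e23 coeff = (-5)*(-1) - 2*(-4) = 5 - (-8) = 13
uv = 12 - 23*e12 + 4*e13 + 13*e23


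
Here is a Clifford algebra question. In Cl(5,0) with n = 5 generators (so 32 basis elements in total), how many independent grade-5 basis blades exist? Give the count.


Number of grade-k basis blades in Cl(p,q) with n = p + q is C(n, k).
n = 5 + 0 = 5
C(5, 5) = 5! / (5! * 0!)
= 120 / (120 * 1)
= 1


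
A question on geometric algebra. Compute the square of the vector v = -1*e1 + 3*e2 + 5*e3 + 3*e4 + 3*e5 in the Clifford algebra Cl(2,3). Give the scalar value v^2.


v^2 = sum of c_i^2 * e_i^2
Positive signature terms (e_i^2 = +1): (-1)^2 + 3^2 = 10
Negative signature terms (e_j^2 = -1): 5^2 + 3^2 + 3^2 = 43
v^2 = 10 - 43 = -33


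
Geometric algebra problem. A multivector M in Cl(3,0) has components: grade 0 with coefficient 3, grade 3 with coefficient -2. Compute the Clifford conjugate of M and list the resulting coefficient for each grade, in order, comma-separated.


Clifford conjugate sign for grade k: (-1)^(k(k+1)/2)
Grade 0: (-1)^(0*1/2) = (-1)^0 = 1, coeff 3 -> 3
Grade 3: (-1)^(3*4/2) = (-1)^6 = 1, coeff -2 -> -2
Conjugated coefficients: 3, -2


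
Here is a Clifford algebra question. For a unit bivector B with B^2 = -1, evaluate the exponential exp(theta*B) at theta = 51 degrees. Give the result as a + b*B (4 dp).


For a unit bivector B with B^2 = -1, the exponential series gives
e^(theta*B) = cos(theta) + sin(theta)*B (the GA analogue of Euler's formula).
theta = 51 degrees = 0.890118 rad
cos(51 deg) = 0.6293
sin(51 deg) = 0.7771
exp(theta*B) = 0.6293 + 0.7771*B


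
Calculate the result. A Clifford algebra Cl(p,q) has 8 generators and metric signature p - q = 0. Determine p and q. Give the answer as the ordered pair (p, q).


We need p + q = 8 and p - q = 0.
Adding: 2p = 8 + 0 = 8, so p = 4.
Then q = 8 - 4 = 4.
(p, q) = (4, 4)


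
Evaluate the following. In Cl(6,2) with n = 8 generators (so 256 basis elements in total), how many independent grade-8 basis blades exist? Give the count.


Number of grade-k basis blades in Cl(p,q) with n = p + q is C(n, k).
n = 6 + 2 = 8
C(8, 8) = 8! / (8! * 0!)
= 40320 / (40320 * 1)
= 1


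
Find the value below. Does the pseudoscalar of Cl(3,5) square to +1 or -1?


The pseudoscalar I = e1...e_n (product of all n generators) of Cl(p,q) satisfies I^2 = (-1)^(q + n(n-1)/2).
p = 3, q = 5, n = p + q = 8
n(n-1)/2 = 8 * 7 / 2 = 28
Exponent = q + n(n-1)/2 = 5 + 28 = 33
I^2 = (-1)^33 = -1


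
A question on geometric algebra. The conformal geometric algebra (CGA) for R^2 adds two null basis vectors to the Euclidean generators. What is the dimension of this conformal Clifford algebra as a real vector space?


The conformal model of R^2 uses Cl(3,1): the 2 Euclidean generators plus two extra orthogonal generators e+ (e+^2 = +1) and e- (e-^2 = -1), from which the null vectors e0, einf are built.
Number of generators m = 2 + 2 = 4.
dim Cl(p,q) = 2^m = 2^4 = 16


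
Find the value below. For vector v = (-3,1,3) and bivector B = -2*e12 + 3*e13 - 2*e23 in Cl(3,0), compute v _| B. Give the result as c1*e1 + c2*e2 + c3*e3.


Left contraction v _| B = <vB>_1 (grade-1 part of the geometric product vB).
Using e1_|e12 = e2, e2_|e12 = -e1, e1_|e13 = e3, e3_|e13 = -e1, e2_|e23 = e3, e3_|e23 = -e2:
e1 coeff: -v2*b12 - v3*b13 = -(1)*(-2) - (3)*(3) = -7
e2 coeff: v1*b12 - v3*b23 = (-3)*(-2) - (3)*(-2) = 12
e3 coeff: v1*b13 + v2*b23 = (-3)*(3) + (1)*(-2) = -11
v _| B = -7*e1 + 12*e2 - 11*e3


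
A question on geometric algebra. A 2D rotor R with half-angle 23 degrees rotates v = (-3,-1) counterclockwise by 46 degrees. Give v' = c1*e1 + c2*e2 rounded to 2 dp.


Rotor R = cos(23deg) - sin(23deg)*e12
Rotation angle theta = 2 * 23 = 46 degrees
v' = R*v*~R rotates v by theta.
cos(46deg) = 0.6947, sin(46deg) = 0.7193
v'_1 = -3*cos(46deg) - (-1)*sin(46deg)
= -3*0.6947 - (-1)*0.7193
= -1.36
v'_2 = -3*sin(46deg) + (-1)*cos(46deg)
= -3*0.7193 + (-1)*0.6947
= -2.85
v' = -1.36*e1 - 2.85*e2


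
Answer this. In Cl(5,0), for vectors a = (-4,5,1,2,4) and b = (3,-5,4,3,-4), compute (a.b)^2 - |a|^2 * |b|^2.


a . b = (-4)*3 + 5*(-5) + 1*4 + 2*3 + 4*(-4)
= -12 + (-25) + 4 + 6 + (-16) = -43
|a|^2 = (-4)^2 + 5^2 + 1^2 + 2^2 + 4^2 = 62
|b|^2 = 3^2 + (-5)^2 + 4^2 + 3^2 + (-4)^2 = 75
(a.b)^2 = (-43)^2 = 1849
|a|^2 * |b|^2 = 62 * 75 = 4650
Result = 1849 - 4650 = -2801


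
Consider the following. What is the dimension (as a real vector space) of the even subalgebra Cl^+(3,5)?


Even subalgebra dimension = 2^(n-1)
n = 3 + 5 = 8
2^(8 - 1) = 2^7 = 128
Verification: sum of C(8,k) for even k = 1 + 28 + 70 + 28 + 1 = 128
Result = 128


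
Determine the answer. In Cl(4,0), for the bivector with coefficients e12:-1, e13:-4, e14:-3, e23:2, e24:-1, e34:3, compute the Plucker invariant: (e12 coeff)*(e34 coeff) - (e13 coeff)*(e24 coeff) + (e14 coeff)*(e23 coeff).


Plucker relation: af - be + cd
a*f = (-1)*3 = -3
b*e = (-4)*(-1) = 4
c*d = (-3)*2 = -6
af - be + cd = -3 - 4 + (-6)
= -13


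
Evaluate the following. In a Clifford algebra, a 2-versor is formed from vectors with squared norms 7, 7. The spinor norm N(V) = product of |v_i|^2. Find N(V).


Spinor norm N(V) = |v1|^2 * |v2|^2 * ... * |v2|^2
= 7 * 7
Running product: 7, 49
N(V) = 49


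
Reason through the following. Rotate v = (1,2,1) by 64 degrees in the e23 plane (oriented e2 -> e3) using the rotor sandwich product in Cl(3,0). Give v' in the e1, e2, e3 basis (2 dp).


Rotor R = cos(32deg) - sin(32deg)*e23
Rotation angle theta = 2 * 32 = 64 degrees in the e23 plane (e2 -> e3).
The component perpendicular to the plane (e1) is invariant: v'_1 = v1 = 1.00
cos(64deg) = 0.4384, sin(64deg) = 0.8988
v'_2 = v2*cos(theta) - v3*sin(theta) = 2*0.4384 - 1*0.8988 = -0.02
v'_3 = v2*sin(theta) + v3*cos(theta) = 2*0.8988 + 1*0.4384 = 2.24
v' = 1.00*e1 - 0.02*e2 + 2.24*e3


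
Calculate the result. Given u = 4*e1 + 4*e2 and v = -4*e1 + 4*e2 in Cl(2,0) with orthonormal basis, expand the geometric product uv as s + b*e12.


Expand: (4*e1 + 4*e2)(-4*e1 + 4*e2)
= 4*(-4)*e1e1 + 4*4*e1e2 + 4*(-4)*e2e1 + 4*4*e2e2
Using e1^2 = e2^2 = 1, e2e1 = -e1e2:
Scalar part s = 4*(-4) + 4*4 = -16 + 16 = 0
Bivector part b = 4*4 - 4*(-4) = 16 - (-16) = 32
uv = 0 + 32*e12


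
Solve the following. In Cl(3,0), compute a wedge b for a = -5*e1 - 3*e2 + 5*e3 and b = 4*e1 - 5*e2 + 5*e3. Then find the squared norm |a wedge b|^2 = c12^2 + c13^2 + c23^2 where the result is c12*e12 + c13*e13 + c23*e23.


a wedge b = (a1*b2 - a2*b1)*e12 + (a1*b3 - a3*b1)*e13 + (a2*b3 - a3*b2)*e23
e12 coeff: (-5)*(-5) - (-3)*4 = 25 - (-12) = 37
e13 coeff: (-5)*5 - 5*4 = -25 - 20 = -45
e23 coeff: (-3)*5 - 5*(-5) = -15 - (-25) = 10
|a wedge b|^2 = 37^2 + (-45)^2 + 10^2
= 1369 + 2025 + 100
= 3494


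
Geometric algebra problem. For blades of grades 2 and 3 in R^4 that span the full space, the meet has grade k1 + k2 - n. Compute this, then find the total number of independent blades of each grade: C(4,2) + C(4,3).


Meet grade = grade(A) + grade(B) - n
= 2 + 3 - 4 = 1
C(4,2) = 6
C(4,3) = 4
dim_A + dim_B = 6 + 4 = 10


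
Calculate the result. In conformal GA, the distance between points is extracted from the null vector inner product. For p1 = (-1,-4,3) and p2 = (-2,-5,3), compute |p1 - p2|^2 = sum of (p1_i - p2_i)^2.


p1 - p2 = (1, 1, 0)
|p1 - p2|^2 = 1^2 + 1^2 + 0^2
= 1 + 1 + 0
= 2


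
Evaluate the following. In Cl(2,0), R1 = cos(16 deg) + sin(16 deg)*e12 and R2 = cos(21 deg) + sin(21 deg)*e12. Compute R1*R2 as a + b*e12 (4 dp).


Same-plane rotors commute and their half-angles add:
R1*R2 = cos(a1 + a2) + sin(a1 + a2)*e12.
a1 + a2 = 16 + 21 = 37 deg
cos(37 deg) = 0.7986
sin(37 deg) = 0.6018
R1*R2 = 0.7986 + 0.6018*e12


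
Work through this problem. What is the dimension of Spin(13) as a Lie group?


Spin(n) double-covers SO(n); both have Lie algebra so(n) of dimension n(n-1)/2.
n = 13
n(n-1) = 13 * 12 = 156
dim Spin(13) = 156/2 = 78


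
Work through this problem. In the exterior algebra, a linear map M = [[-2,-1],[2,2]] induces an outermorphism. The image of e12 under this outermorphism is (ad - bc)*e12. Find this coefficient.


The outermorphism of a linear map f sends e1^e2 to f(e1)^f(e2).
f(e1) = -2*e1 + 2*e2
f(e2) = -1*e1 + 2*e2
f(e1) ^ f(e2) = (-2*e1 + 2*e2) ^ (-1*e1 + 2*e2)
= (-2)*2*e12 + 2*(-1)*e21
= (-4 - (-2))*e12
= -2*e12
Coefficient = -2


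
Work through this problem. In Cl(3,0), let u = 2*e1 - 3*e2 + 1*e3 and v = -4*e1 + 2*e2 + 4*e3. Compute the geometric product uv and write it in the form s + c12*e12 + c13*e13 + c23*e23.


In Cl(3,0): e_i^2 = 1, e_ie_j = -e_je_i for i != j.
Scalar part = u . v = 2*(-4) + (-3)*2 + 1*4
= -8 + (-6) + 4 = -10
e12 coeff = 2*2 - (-3)*(-4) = 4 - 12 = -8
e13 coeff = 2*4 - 1*(-4) = 8 - (-4) = 12
e23 coeff = (-3)*4 - 1*2 = -12 - 2 = -14
uv = -10 - 8*e12 + 12*e13 - 14*e23


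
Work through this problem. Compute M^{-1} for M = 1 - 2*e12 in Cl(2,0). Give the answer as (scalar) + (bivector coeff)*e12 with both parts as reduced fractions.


M = 1 - 2*e12, where e12^2 = -1.
Since M commutes with its reverse ~M = a - b*e12, M * ~M = a^2 - b^2*e12^2 = a^2 + b^2.
So M^{-1} = ~M / (a^2 + b^2) = (a - b*e12)/(a^2 + b^2).
a^2 + b^2 = 1 + 4 = 5
Scalar part = 1/5 = 1/5
Bivector coeff = 2/5 = 2/5
M^{-1} = 1/5 + 2/5*e12


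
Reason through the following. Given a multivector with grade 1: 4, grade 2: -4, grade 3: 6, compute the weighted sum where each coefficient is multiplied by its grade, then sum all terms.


Grade-weighted sum = sum of grade_k * coefficient_k
1*4 = 4
2*(-4) = -8
3*6 = 18
Total = 4 + (-8) + 18 = 14


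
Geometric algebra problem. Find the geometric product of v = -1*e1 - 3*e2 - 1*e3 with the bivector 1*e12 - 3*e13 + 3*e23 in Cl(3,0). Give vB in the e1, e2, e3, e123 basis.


vB has grade-1 (vector) and grade-3 (trivector) parts: vB = (v _| B) + (v ^ B).
Vector part <vB>_1:
  e1: -v2*b12 - v3*b13 = -(-3)*(1) - (-1)*(-3) = 0
  e2: v1*b12 - v3*b23 = (-1)*(1) - (-1)*(3) = 2
  e3: v1*b13 + v2*b23 = (-1)*(-3) + (-3)*(3) = -6
Trivector part <vB>_3:
  e123: v1*b23 - v2*b13 + v3*b12 = (-1)*(3) - (-3)*(-3) + (-1)*(1) = -13
vB = 0*e1 + 2*e2 - 6*e3 - 13*e123


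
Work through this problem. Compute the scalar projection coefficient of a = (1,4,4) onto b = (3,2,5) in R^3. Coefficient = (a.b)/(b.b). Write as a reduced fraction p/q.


Projection coefficient = (a . b) / (b . b)
a . b = 1*3 + 4*2 + 4*5
= 3 + 8 + 20 = 31
b . b = 3^2 + 2^2 + 5^2
= 9 + 4 + 25 = 38
Coefficient = 31/38
In lowest terms: 31/38


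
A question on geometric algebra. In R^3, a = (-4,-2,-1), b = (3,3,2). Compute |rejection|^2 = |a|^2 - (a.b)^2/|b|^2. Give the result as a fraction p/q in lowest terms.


|a|^2 = (-4)^2 + (-2)^2 + (-1)^2 = 21
|b|^2 = 3^2 + 3^2 + 2^2 = 22
a . b = (-4)*3 + (-2)*3 + (-1)*2 = -20
(a.b)^2 = (-20)^2 = 400
|rej|^2 = 21 - 400/22
= (462 - 400)/22
= 62/22
In lowest terms: 31/11


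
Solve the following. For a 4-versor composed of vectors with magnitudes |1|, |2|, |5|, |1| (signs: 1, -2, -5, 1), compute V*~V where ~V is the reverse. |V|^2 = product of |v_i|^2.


Each vector v_i has |v_i|^2 = s_i^2
Squared scales: 1^2 = 1, (-2)^2 = 4, (-5)^2 = 25, 1^2 = 1
|V|^2 = 1 * 4 * 25 * 1
= 100


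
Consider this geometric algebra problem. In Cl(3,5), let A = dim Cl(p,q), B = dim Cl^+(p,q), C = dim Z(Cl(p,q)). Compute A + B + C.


n = 3 + 5 = 8
Total dim = 2^8 = 256
Even subalgebra dim = 2^7 = 128
n is even, so center dim = 1
Sum = 256 + 128 + 1 = 385


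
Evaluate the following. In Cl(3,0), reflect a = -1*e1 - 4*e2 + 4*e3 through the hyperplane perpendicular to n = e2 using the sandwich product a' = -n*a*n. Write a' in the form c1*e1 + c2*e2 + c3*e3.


Reflection formula: a' = -n*a*n, with n = e2 (unit vector, n^2 = 1).
For reflection through hyperplane perp to e2:
The component along e2 flips sign, others stay.
a = (-1, -4, 4)
a' = (-1, 4, 4)
a' = -1*e1 + 4*e2 + 4*e3


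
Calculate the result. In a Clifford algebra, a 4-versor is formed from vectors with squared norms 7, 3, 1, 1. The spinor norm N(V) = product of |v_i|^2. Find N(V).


Spinor norm N(V) = |v1|^2 * |v2|^2 * ... * |v4|^2
= 7 * 3 * 1 * 1
Running product: 7, 21, 21, 21
N(V) = 21


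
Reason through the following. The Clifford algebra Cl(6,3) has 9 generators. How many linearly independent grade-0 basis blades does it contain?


Number of grade-k basis blades in Cl(p,q) with n = p + q is C(n, k).
n = 6 + 3 = 9
C(9, 0) = 9! / (0! * 9!)
= 362880 / (1 * 362880)
= 1


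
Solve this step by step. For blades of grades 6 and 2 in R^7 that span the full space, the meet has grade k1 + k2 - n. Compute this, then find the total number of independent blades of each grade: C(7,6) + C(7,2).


Meet grade = grade(A) + grade(B) - n
= 6 + 2 - 7 = 1
C(7,6) = 7
C(7,2) = 21
dim_A + dim_B = 7 + 21 = 28


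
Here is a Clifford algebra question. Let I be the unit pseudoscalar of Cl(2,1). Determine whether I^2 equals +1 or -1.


The pseudoscalar I = e1...e_n (product of all n generators) of Cl(p,q) satisfies I^2 = (-1)^(q + n(n-1)/2).
p = 2, q = 1, n = p + q = 3
n(n-1)/2 = 3 * 2 / 2 = 3
Exponent = q + n(n-1)/2 = 1 + 3 = 4
I^2 = (-1)^4 = +1


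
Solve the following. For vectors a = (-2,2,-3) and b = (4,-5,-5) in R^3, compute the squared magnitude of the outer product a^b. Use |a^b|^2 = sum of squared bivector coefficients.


a wedge b = (a1*b2 - a2*b1)*e12 + (a1*b3 - a3*b1)*e13 + (a2*b3 - a3*b2)*e23
e12 coeff: (-2)*(-5) - 2*4 = 10 - 8 = 2
e13 coeff: (-2)*(-5) - (-3)*4 = 10 - (-12) = 22
e23 coeff: 2*(-5) - (-3)*(-5) = -10 - 15 = -25
|a wedge b|^2 = 2^2 + 22^2 + (-25)^2
= 4 + 484 + 625
= 1113


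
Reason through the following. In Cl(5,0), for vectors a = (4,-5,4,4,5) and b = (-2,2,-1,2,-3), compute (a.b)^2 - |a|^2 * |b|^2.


a . b = 4*(-2) + (-5)*2 + 4*(-1) + 4*2 + 5*(-3)
= -8 + (-10) + (-4) + 8 + (-15) = -29
|a|^2 = 4^2 + (-5)^2 + 4^2 + 4^2 + 5^2 = 98
|b|^2 = (-2)^2 + 2^2 + (-1)^2 + 2^2 + (-3)^2 = 22
(a.b)^2 = (-29)^2 = 841
|a|^2 * |b|^2 = 98 * 22 = 2156
Result = 841 - 2156 = -1315


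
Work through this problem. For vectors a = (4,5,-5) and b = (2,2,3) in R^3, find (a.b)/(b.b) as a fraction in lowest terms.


Projection coefficient = (a . b) / (b . b)
a . b = 4*2 + 5*2 + (-5)*3
= 8 + 10 + (-15) = 3
b . b = 2^2 + 2^2 + 3^2
= 4 + 4 + 9 = 17
Coefficient = 3/17
In lowest terms: 3/17


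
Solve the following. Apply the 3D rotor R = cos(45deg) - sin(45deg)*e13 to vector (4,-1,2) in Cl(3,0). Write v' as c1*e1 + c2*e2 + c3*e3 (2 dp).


Rotor R = cos(45deg) - sin(45deg)*e13
Rotation angle theta = 2 * 45 = 90 degrees in the e13 plane (e1 -> e3).
The component perpendicular to the plane (e2) is invariant: v'_2 = v2 = -1.00
cos(90deg) = 0.0000, sin(90deg) = 1.0000
v'_1 = v1*cos(theta) - v3*sin(theta) = 4*0.0000 - 2*1.0000 = -2.00
v'_3 = v1*sin(theta) + v3*cos(theta) = 4*1.0000 + 2*0.0000 = 4.00
v' = -2.00*e1 - 1.00*e2 + 4.00*e3


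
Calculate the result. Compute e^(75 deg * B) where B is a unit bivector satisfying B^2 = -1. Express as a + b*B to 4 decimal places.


For a unit bivector B with B^2 = -1, the exponential series gives
e^(theta*B) = cos(theta) + sin(theta)*B (the GA analogue of Euler's formula).
theta = 75 degrees = 1.308997 rad
cos(75 deg) = 0.2588
sin(75 deg) = 0.9659
exp(theta*B) = 0.2588 + 0.9659*B


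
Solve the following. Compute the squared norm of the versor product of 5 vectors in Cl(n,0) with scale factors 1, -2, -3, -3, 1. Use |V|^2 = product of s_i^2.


Each vector v_i has |v_i|^2 = s_i^2
Squared scales: 1^2 = 1, (-2)^2 = 4, (-3)^2 = 9, (-3)^2 = 9, 1^2 = 1
|V|^2 = 1 * 4 * 9 * 9 * 1
= 324


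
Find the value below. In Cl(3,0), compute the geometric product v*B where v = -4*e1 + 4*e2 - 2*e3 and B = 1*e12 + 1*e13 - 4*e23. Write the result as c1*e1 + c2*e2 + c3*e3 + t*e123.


vB has grade-1 (vector) and grade-3 (trivector) parts: vB = (v _| B) + (v ^ B).
Vector part <vB>_1:
  e1: -v2*b12 - v3*b13 = -(4)*(1) - (-2)*(1) = -2
  e2: v1*b12 - v3*b23 = (-4)*(1) - (-2)*(-4) = -12
  e3: v1*b13 + v2*b23 = (-4)*(1) + (4)*(-4) = -20
Trivector part <vB>_3:
  e123: v1*b23 - v2*b13 + v3*b12 = (-4)*(-4) - (4)*(1) + (-2)*(1) = 10
vB = -2*e1 - 12*e2 - 20*e3 + 10*e123


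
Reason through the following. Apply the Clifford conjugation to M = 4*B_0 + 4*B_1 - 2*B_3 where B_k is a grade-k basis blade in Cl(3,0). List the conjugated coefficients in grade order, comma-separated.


Clifford conjugate sign for grade k: (-1)^(k(k+1)/2)
Grade 0: (-1)^(0*1/2) = (-1)^0 = 1, coeff 4 -> 4
Grade 1: (-1)^(1*2/2) = (-1)^1 = -1, coeff 4 -> -4
Grade 3: (-1)^(3*4/2) = (-1)^6 = 1, coeff -2 -> -2
Conjugated coefficients: 4, -4, -2


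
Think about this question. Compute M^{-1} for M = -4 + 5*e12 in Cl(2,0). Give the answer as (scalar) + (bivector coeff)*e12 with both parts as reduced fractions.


M = -4 + 5*e12, where e12^2 = -1.
Since M commutes with its reverse ~M = a - b*e12, M * ~M = a^2 - b^2*e12^2 = a^2 + b^2.
So M^{-1} = ~M / (a^2 + b^2) = (a - b*e12)/(a^2 + b^2).
a^2 + b^2 = 16 + 25 = 41
Scalar part = -4/41 = -4/41
Bivector coeff = -5/41 = -5/41
M^{-1} = -4/41 - 5/41*e12


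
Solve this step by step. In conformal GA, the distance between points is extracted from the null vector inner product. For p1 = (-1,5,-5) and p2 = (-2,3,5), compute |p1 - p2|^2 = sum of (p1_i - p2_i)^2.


p1 - p2 = (1, 2, -10)
|p1 - p2|^2 = 1^2 + 2^2 + (-10)^2
= 1 + 4 + 100
= 105


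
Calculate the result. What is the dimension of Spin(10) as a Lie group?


Spin(n) double-covers SO(n); both have Lie algebra so(n) of dimension n(n-1)/2.
n = 10
n(n-1) = 10 * 9 = 90
dim Spin(10) = 90/2 = 45


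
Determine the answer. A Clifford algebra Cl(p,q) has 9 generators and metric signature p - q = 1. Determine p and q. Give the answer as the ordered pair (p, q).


We need p + q = 9 and p - q = 1.
Adding: 2p = 9 + 1 = 10, so p = 5.
Then q = 9 - 5 = 4.
(p, q) = (5, 4)


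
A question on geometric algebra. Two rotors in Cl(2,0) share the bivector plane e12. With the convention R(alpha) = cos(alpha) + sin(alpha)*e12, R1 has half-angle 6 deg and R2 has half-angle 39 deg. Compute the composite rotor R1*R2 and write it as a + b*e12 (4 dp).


Same-plane rotors commute and their half-angles add:
R1*R2 = cos(a1 + a2) + sin(a1 + a2)*e12.
a1 + a2 = 6 + 39 = 45 deg
cos(45 deg) = 0.7071
sin(45 deg) = 0.7071
R1*R2 = 0.7071 + 0.7071*e12


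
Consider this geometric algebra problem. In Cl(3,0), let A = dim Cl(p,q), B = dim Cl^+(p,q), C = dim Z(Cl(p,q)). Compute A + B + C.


n = 3 + 0 = 3
Total dim = 2^3 = 8
Even subalgebra dim = 2^2 = 4
n is odd, so center dim = 2
Sum = 8 + 4 + 2 = 14


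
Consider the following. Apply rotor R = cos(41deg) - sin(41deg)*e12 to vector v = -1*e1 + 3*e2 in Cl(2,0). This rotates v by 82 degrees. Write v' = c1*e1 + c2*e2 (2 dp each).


Rotor R = cos(41deg) - sin(41deg)*e12
Rotation angle theta = 2 * 41 = 82 degrees
v' = R*v*~R rotates v by theta.
cos(82deg) = 0.1392, sin(82deg) = 0.9903
v'_1 = -1*cos(82deg) - 3*sin(82deg)
= -1*0.1392 - 3*0.9903
= -3.11
v'_2 = -1*sin(82deg) + 3*cos(82deg)
= -1*0.9903 + 3*0.1392
= -0.57
v' = -3.11*e1 - 0.57*e2


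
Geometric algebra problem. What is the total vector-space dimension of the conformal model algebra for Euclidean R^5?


The conformal model of R^5 uses Cl(6,1): the 5 Euclidean generators plus two extra orthogonal generators e+ (e+^2 = +1) and e- (e-^2 = -1), from which the null vectors e0, einf are built.
Number of generators m = 5 + 2 = 7.
dim Cl(p,q) = 2^m = 2^7 = 128


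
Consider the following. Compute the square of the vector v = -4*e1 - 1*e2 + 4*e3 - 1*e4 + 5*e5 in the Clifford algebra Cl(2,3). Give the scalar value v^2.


v^2 = sum of c_i^2 * e_i^2
Positive signature terms (e_i^2 = +1): (-4)^2 + (-1)^2 = 17
Negative signature terms (e_j^2 = -1): 4^2 + (-1)^2 + 5^2 = 42
v^2 = 17 - 42 = -25


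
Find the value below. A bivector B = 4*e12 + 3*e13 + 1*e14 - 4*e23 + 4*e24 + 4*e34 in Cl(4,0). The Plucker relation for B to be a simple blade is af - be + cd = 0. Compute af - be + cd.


Plucker relation: af - be + cd
a*f = 4*4 = 16
b*e = 3*4 = 12
c*d = 1*(-4) = -4
af - be + cd = 16 - 12 + (-4)
= 0


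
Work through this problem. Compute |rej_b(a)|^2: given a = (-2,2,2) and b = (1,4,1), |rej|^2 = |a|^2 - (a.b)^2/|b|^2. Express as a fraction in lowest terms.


|a|^2 = (-2)^2 + 2^2 + 2^2 = 12
|b|^2 = 1^2 + 4^2 + 1^2 = 18
a . b = (-2)*1 + 2*4 + 2*1 = 8
(a.b)^2 = 8^2 = 64
|rej|^2 = 12 - 64/18
= (216 - 64)/18
= 152/18
In lowest terms: 76/9


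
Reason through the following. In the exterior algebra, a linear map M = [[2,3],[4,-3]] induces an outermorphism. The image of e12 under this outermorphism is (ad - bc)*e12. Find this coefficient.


The outermorphism of a linear map f sends e1^e2 to f(e1)^f(e2).
f(e1) = 2*e1 + 4*e2
f(e2) = 3*e1 - 3*e2
f(e1) ^ f(e2) = (2*e1 + 4*e2) ^ (3*e1 - 3*e2)
= 2*(-3)*e12 + 4*3*e21
= (-6 - 12)*e12
= -18*e12
Coefficient = -18
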